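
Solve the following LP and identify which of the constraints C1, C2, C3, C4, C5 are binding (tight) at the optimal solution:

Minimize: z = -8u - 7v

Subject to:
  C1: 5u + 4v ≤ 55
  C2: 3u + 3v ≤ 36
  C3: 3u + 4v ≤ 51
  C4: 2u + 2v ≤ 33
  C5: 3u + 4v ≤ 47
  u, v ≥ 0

At u = 7, v = 5, compute slack b - a·x for each constraint:
  C1: 55 − 55 = 0  (binding)
  C2: 36 − 36 = 0  (binding)
  C3: 51 − 41 = 10  (slack)
  C4: 33 − 24 = 9  (slack)
  C5: 47 − 41 = 6  (slack)

Optimal: u = 7, v = 5
Binding: C1, C2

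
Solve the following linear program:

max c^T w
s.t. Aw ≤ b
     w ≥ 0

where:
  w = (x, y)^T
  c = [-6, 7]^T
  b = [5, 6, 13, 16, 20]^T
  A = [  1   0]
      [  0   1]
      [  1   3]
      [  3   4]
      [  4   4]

Evaluate the objective at each vertex of the feasible region:
  z(0, 0) = 0
  z(5, 0) = -30
  z(4, 1) = -17
  z(0, 4) = 28  ←
The maximum is at x = 0, y = 4.

x = 0, y = 4, z = 28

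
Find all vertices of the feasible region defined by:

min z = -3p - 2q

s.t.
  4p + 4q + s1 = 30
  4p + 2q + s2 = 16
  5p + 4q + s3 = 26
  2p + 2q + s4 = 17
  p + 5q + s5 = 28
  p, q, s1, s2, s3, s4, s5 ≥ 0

(0, 0), (4, 0), (2, 4), (0.8571, 5.429), (0, 5.6)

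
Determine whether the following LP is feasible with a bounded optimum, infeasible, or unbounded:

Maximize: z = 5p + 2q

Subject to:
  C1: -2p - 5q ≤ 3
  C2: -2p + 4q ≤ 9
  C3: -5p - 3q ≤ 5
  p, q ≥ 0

Unbounded (objective can increase without bound)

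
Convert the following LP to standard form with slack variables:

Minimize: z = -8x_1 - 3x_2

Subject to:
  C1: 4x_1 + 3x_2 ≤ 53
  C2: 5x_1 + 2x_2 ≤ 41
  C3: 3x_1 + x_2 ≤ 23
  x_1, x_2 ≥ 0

min z = -8x_1 - 3x_2

s.t.
  4x_1 + 3x_2 + s1 = 53
  5x_1 + 2x_2 + s2 = 41
  3x_1 + x_2 + s3 = 23
  x_1, x_2, s1, s2, s3 ≥ 0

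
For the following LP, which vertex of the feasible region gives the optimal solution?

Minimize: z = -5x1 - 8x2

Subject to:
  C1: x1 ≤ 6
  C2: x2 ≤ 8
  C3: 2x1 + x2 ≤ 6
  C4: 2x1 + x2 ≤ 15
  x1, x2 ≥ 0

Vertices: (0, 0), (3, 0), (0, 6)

Evaluate the objective at each vertex of the feasible region:
  z(0, 0) = 0
  z(3, 0) = -15
  z(0, 6) = -48  ←
The minimum is at x1 = 0, x2 = 6.

(0, 6)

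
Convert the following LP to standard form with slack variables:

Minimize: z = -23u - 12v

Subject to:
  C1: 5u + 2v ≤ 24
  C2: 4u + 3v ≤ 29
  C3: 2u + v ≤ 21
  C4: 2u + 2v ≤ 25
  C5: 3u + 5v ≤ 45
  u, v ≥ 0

min z = -23u - 12v

s.t.
  5u + 2v + s1 = 24
  4u + 3v + s2 = 29
  2u + v + s3 = 21
  2u + 2v + s4 = 25
  3u + 5v + s5 = 45
  u, v, s1, s2, s3, s4, s5 ≥ 0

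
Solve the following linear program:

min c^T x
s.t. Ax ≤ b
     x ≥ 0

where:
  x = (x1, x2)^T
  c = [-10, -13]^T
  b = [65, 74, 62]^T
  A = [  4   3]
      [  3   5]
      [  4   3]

Evaluate the objective at each vertex of the feasible region:
  z(0, 0) = 0
  z(15.5, 0) = -155
  z(8, 10) = -210  ←
  z(0, 14.8) = -192.4
The minimum is at x1 = 8, x2 = 10.

x1 = 8, x2 = 10, z = -210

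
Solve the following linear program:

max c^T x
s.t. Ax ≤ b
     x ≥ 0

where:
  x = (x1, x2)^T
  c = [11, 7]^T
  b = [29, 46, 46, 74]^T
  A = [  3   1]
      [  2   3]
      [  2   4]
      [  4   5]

Evaluate the objective at each vertex of the feasible region:
  z(0, 0) = 0
  z(9.667, 0) = 106.3
  z(7, 8) = 133  ←
  z(0, 11.5) = 80.5
The maximum is at x1 = 7, x2 = 8.

x1 = 7, x2 = 8, z = 133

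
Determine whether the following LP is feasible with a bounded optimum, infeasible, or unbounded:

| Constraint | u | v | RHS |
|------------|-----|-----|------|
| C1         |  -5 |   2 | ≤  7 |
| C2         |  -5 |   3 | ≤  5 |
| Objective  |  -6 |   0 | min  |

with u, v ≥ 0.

Unbounded (objective can decrease without bound)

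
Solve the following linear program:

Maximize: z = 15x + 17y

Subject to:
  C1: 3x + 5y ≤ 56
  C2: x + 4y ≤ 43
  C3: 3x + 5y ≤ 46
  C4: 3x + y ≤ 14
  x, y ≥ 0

Evaluate the objective at each vertex of the feasible region:
  z(0, 0) = 0
  z(4.667, 0) = 70
  z(2, 8) = 166  ←
  z(0, 9.2) = 156.4
The maximum is at x = 2, y = 8.

x = 2, y = 8, z = 166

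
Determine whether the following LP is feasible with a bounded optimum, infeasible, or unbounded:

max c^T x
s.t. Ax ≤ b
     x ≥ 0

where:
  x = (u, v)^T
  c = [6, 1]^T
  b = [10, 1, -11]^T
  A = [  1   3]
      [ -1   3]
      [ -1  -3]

Infeasible (no feasible solution exists)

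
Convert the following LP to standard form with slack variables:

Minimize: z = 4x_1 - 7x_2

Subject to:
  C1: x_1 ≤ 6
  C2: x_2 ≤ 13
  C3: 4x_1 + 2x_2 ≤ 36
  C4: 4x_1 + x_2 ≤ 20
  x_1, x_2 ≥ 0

min z = 4x_1 - 7x_2

s.t.
  x_1 + s1 = 6
  x_2 + s2 = 13
  4x_1 + 2x_2 + s3 = 36
  4x_1 + x_2 + s4 = 20
  x_1, x_2, s1, s2, s3, s4 ≥ 0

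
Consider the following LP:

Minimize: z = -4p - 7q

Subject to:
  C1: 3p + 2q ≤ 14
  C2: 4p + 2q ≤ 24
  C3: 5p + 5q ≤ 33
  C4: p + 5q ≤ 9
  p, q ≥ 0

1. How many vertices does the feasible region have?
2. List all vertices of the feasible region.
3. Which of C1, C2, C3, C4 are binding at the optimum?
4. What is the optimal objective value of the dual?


1. 4
2. (0, 0), (4.667, 0), (4, 1), (0, 1.8)
3. C1, C4
4. -23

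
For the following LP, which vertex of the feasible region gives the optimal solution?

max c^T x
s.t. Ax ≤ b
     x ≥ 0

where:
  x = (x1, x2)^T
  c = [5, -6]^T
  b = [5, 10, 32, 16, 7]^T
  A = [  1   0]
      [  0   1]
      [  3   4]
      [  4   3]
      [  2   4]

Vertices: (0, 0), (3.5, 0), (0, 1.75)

Evaluate the objective at each vertex of the feasible region:
  z(0, 0) = 0
  z(3.5, 0) = 17.5  ←
  z(0, 1.75) = -10.5
The maximum is at x1 = 3.5, x2 = 0.

(3.5, 0)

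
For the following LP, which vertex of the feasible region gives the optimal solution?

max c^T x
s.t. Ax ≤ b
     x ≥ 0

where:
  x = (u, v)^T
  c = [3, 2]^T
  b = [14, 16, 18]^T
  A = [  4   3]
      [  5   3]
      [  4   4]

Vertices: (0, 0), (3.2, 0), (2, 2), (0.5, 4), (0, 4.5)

Evaluate the objective at each vertex of the feasible region:
  z(0, 0) = 0
  z(3.2, 0) = 9.6
  z(2, 2) = 10  ←
  z(0.5, 4) = 9.5
  z(0, 4.5) = 9
The maximum is at u = 2, v = 2.

(2, 2)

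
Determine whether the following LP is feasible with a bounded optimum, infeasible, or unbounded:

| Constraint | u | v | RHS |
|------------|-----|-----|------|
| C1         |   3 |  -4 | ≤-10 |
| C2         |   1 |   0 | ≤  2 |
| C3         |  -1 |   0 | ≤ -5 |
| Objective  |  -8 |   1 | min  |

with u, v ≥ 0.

Infeasible (no feasible solution exists)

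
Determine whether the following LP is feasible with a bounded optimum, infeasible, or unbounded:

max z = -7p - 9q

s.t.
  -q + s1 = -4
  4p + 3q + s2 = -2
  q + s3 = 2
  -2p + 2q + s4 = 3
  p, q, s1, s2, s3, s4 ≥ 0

Infeasible (no feasible solution exists)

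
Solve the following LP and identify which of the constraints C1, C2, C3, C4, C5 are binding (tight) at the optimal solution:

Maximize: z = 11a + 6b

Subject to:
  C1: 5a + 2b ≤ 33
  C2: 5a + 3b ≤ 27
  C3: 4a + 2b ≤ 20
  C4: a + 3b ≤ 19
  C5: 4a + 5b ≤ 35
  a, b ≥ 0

At a = 3, b = 4, compute slack b - a·x for each constraint:
  C1: 33 − 23 = 10  (slack)
  C2: 27 − 27 = 0  (binding)
  C3: 20 − 20 = 0  (binding)
  C4: 19 − 15 = 4  (slack)
  C5: 35 − 32 = 3  (slack)

Optimal: a = 3, b = 4
Binding: C2, C3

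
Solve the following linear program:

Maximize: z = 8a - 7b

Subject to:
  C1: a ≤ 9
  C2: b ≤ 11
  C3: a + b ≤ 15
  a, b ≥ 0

Evaluate the objective at each vertex of the feasible region:
  z(0, 0) = 0
  z(9, 0) = 72  ←
  z(9, 6) = 30
  z(4, 11) = -45
  z(0, 11) = -77
The maximum is at a = 9, b = 0.

a = 9, b = 0, z = 72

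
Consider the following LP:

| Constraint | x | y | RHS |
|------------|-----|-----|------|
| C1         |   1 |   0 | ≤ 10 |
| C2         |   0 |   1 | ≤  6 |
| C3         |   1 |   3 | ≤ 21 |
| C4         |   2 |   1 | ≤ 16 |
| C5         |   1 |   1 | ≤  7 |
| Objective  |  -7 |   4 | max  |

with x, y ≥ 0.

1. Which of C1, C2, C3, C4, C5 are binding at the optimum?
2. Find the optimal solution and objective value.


1. C2
2. x = 0, y = 6, z = 24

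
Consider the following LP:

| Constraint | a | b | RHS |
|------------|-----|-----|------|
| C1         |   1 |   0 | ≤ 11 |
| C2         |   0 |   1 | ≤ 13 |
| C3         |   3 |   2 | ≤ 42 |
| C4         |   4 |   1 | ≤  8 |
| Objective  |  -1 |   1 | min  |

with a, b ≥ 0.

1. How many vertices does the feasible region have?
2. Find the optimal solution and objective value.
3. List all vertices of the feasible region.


1. 3
2. a = 2, b = 0, z = -2
3. (0, 0), (2, 0), (0, 8)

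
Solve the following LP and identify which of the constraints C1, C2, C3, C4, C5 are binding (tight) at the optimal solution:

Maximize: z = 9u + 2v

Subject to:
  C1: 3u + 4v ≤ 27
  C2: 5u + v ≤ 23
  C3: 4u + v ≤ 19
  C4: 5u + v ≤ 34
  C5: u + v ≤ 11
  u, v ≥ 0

At u = 4, v = 3, compute slack b - a·x for each constraint:
  C1: 27 − 24 = 3  (slack)
  C2: 23 − 23 = 0  (binding)
  C3: 19 − 19 = 0  (binding)
  C4: 34 − 23 = 11  (slack)
  C5: 11 − 7 = 4  (slack)

Optimal: u = 4, v = 3
Binding: C2, C3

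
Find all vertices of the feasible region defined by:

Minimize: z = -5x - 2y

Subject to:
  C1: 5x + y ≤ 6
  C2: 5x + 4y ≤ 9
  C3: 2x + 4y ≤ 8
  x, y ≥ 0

(0, 0), (1.2, 0), (1, 1), (0.3333, 1.833), (0, 2)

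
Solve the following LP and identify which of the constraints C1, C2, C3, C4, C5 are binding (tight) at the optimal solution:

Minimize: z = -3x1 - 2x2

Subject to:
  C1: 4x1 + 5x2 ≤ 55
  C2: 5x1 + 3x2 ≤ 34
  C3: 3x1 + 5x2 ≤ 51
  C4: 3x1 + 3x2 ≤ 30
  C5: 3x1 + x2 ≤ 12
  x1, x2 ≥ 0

At x1 = 1, x2 = 9, compute slack b - a·x for each constraint:
  C1: 55 − 49 = 6  (slack)
  C2: 34 − 32 = 2  (slack)
  C3: 51 − 48 = 3  (slack)
  C4: 30 − 30 = 0  (binding)
  C5: 12 − 12 = 0  (binding)

Optimal: x1 = 1, x2 = 9
Binding: C4, C5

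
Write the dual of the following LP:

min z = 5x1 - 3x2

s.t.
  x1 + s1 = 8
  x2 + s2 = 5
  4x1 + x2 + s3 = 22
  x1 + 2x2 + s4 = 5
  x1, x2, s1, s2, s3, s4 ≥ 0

Primal min cᵀx s.t. Ax ≤ b, x ≥ 0  →  Dual max −bᵀy s.t. Aᵀy ≥ −c, y ≥ 0.

Maximize: z = -8y1 - 5y2 - 22y3 - 5y4

Subject to:
  y1 + 4y3 + y4 ≥ -5
  y2 + y3 + 2y4 ≥ 3
  y1, y2, y3, y4 ≥ 0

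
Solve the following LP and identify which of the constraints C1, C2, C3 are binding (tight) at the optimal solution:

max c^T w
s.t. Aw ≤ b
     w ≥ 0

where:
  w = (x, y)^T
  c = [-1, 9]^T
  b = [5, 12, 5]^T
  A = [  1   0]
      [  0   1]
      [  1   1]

At x = 0, y = 5, compute slack b - a·x for each constraint:
  C1: 5 − 0 = 5  (slack)
  C2: 12 − 5 = 7  (slack)
  C3: 5 − 5 = 0  (binding)

Optimal: x = 0, y = 5
Binding: C3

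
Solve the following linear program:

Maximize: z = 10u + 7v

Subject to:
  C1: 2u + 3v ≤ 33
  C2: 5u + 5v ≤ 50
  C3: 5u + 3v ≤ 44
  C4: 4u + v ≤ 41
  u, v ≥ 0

Evaluate the objective at each vertex of the feasible region:
  z(0, 0) = 0
  z(8.8, 0) = 88
  z(7, 3) = 91  ←
  z(0, 10) = 70
The maximum is at u = 7, v = 3.

u = 7, v = 3, z = 91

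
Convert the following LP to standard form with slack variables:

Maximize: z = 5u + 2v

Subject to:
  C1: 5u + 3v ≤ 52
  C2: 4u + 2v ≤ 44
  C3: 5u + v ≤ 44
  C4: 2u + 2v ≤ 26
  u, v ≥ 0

max z = 5u + 2v

s.t.
  5u + 3v + s1 = 52
  4u + 2v + s2 = 44
  5u + v + s3 = 44
  2u + 2v + s4 = 26
  u, v, s1, s2, s3, s4 ≥ 0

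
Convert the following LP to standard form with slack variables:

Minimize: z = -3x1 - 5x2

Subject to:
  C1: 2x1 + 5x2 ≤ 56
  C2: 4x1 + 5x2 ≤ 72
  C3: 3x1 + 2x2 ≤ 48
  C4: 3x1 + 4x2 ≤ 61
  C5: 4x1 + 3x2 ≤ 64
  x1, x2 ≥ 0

min z = -3x1 - 5x2

s.t.
  2x1 + 5x2 + s1 = 56
  4x1 + 5x2 + s2 = 72
  3x1 + 2x2 + s3 = 48
  3x1 + 4x2 + s4 = 61
  4x1 + 3x2 + s5 = 64
  x1, x2, s1, s2, s3, s4, s5 ≥ 0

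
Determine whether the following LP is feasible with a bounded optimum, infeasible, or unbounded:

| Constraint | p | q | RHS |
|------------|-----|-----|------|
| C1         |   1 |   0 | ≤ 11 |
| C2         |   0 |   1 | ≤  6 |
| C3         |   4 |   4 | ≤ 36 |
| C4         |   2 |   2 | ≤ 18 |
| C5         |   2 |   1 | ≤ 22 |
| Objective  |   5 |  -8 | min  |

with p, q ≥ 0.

Feasible with a bounded optimal solution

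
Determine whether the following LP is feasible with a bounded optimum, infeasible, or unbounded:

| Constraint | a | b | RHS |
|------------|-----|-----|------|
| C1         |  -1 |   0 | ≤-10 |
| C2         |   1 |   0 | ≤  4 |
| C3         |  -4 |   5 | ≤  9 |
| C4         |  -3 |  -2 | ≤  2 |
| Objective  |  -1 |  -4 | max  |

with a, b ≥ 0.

Infeasible (no feasible solution exists)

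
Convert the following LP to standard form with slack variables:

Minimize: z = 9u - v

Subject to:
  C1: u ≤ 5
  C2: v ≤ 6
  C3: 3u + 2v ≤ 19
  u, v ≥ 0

min z = 9u - v

s.t.
  u + s1 = 5
  v + s2 = 6
  3u + 2v + s3 = 19
  u, v, s1, s2, s3 ≥ 0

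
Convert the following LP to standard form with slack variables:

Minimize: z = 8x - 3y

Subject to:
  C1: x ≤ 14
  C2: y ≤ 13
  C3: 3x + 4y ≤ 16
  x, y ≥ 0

min z = 8x - 3y

s.t.
  x + s1 = 14
  y + s2 = 13
  3x + 4y + s3 = 16
  x, y, s1, s2, s3 ≥ 0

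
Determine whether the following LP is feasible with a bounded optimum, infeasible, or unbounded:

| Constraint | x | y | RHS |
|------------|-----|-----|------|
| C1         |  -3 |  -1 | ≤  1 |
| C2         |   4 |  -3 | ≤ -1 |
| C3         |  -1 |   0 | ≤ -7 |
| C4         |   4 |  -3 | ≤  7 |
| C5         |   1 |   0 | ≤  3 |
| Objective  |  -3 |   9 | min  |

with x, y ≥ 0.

Infeasible (no feasible solution exists)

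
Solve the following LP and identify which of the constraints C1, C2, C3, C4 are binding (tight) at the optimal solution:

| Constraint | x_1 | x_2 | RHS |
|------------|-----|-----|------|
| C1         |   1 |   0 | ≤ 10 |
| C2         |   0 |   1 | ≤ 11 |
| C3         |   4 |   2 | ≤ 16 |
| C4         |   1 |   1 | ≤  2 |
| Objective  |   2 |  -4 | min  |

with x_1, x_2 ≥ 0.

At x_1 = 0, x_2 = 2, compute slack b - a·x for each constraint:
  C1: 10 − 0 = 10  (slack)
  C2: 11 − 2 = 9  (slack)
  C3: 16 − 4 = 12  (slack)
  C4: 2 − 2 = 0  (binding)

Optimal: x_1 = 0, x_2 = 2
Binding: C4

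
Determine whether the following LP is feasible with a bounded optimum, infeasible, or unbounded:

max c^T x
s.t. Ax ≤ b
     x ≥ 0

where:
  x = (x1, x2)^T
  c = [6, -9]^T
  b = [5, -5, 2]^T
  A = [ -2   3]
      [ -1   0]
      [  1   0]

Infeasible (no feasible solution exists)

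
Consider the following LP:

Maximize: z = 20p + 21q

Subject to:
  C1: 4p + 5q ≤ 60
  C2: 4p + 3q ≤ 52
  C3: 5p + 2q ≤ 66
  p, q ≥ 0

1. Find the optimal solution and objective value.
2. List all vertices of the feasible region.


1. p = 10, q = 4, z = 284
2. (0, 0), (13, 0), (10, 4), (0, 12)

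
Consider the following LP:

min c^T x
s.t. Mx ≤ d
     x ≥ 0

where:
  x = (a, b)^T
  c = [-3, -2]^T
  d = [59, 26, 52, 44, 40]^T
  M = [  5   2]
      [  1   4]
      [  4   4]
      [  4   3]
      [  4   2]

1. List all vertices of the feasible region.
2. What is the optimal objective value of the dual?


1. (0, 0), (10, 0), (8, 4), (7.538, 4.615), (0, 6.5)
2. -32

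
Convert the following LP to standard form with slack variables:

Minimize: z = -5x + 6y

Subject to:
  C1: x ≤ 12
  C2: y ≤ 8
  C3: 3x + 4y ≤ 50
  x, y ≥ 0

min z = -5x + 6y

s.t.
  x + s1 = 12
  y + s2 = 8
  3x + 4y + s3 = 50
  x, y, s1, s2, s3 ≥ 0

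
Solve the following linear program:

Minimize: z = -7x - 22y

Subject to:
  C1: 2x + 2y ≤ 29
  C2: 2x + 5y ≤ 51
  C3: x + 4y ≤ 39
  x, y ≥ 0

Evaluate the objective at each vertex of the feasible region:
  z(0, 0) = 0
  z(14.5, 0) = -101.5
  z(7.167, 7.333) = -211.5
  z(3, 9) = -219  ←
  z(0, 9.75) = -214.5
The minimum is at x = 3, y = 9.

x = 3, y = 9, z = -219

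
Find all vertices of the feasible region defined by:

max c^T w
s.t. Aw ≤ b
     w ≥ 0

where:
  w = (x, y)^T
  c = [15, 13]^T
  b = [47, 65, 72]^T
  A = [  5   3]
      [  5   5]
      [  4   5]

(0, 0), (9.4, 0), (4, 9), (0, 13)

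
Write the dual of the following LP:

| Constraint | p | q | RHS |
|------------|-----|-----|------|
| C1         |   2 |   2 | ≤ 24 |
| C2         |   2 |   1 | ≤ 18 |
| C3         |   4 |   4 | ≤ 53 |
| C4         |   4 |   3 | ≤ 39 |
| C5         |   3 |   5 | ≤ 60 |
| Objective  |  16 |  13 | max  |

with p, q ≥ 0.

Primal max cᵀx s.t. Ax ≤ b, x ≥ 0  →  Dual min bᵀy s.t. Aᵀy ≥ c, y ≥ 0.

Minimize: z = 24y1 + 18y2 + 53y3 + 39y4 + 60y5

Subject to:
  2y1 + 2y2 + 4y3 + 4y4 + 3y5 ≥ 16
  2y1 + y2 + 4y3 + 3y4 + 5y5 ≥ 13
  y1, y2, y3, y4, y5 ≥ 0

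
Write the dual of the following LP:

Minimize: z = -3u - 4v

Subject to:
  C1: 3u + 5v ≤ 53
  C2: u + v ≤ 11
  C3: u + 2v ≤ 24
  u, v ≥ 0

Primal min cᵀx s.t. Ax ≤ b, x ≥ 0  →  Dual max −bᵀy s.t. Aᵀy ≥ −c, y ≥ 0.

Maximize: z = -53y1 - 11y2 - 24y3

Subject to:
  3y1 + y2 + y3 ≥ 3
  5y1 + y2 + 2y3 ≥ 4
  y1, y2, y3 ≥ 0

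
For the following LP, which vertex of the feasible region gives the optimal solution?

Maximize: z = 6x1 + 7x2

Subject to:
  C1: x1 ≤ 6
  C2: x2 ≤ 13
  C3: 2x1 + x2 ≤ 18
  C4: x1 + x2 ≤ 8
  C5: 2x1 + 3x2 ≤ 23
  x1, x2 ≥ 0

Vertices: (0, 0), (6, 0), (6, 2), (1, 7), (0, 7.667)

Evaluate the objective at each vertex of the feasible region:
  z(0, 0) = 0
  z(6, 0) = 36
  z(6, 2) = 50
  z(1, 7) = 55  ←
  z(0, 7.667) = 53.67
The maximum is at x1 = 1, x2 = 7.

(1, 7)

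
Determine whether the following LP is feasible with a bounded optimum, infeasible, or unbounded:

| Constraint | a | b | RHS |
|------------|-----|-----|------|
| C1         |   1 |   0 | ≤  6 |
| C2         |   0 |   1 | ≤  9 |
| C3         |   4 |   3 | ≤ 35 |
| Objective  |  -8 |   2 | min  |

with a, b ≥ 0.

Feasible with a bounded optimal solution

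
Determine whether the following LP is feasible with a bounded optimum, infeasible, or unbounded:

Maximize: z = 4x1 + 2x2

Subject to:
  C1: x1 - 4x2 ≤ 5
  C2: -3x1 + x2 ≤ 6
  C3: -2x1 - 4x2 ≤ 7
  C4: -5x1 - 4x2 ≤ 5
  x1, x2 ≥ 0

Unbounded (objective can increase without bound)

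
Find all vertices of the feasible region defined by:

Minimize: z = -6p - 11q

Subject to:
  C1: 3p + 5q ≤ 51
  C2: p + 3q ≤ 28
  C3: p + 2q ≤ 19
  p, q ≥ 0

(0, 0), (17, 0), (7, 6), (1, 9), (0, 9.333)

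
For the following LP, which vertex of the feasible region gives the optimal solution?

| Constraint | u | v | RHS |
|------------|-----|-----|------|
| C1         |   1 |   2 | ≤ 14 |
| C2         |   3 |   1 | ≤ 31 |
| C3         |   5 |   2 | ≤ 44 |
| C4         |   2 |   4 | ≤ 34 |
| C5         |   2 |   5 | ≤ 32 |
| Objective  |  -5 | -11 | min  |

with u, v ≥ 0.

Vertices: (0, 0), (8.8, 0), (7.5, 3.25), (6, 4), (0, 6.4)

Evaluate the objective at each vertex of the feasible region:
  z(0, 0) = 0
  z(8.8, 0) = -44
  z(7.5, 3.25) = -73.25
  z(6, 4) = -74  ←
  z(0, 6.4) = -70.4
The minimum is at u = 6, v = 4.

(6, 4)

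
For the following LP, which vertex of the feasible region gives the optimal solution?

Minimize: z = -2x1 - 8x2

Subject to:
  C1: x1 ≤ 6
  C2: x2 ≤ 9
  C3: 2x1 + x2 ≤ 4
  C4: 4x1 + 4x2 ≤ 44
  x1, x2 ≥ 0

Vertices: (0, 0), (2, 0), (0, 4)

Evaluate the objective at each vertex of the feasible region:
  z(0, 0) = 0
  z(2, 0) = -4
  z(0, 4) = -32  ←
The minimum is at x1 = 0, x2 = 4.

(0, 4)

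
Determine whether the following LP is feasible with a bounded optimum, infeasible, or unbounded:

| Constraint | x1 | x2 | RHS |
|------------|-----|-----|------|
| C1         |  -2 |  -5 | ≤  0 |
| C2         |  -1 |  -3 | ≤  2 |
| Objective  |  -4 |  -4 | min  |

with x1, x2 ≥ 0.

Unbounded (objective can decrease without bound)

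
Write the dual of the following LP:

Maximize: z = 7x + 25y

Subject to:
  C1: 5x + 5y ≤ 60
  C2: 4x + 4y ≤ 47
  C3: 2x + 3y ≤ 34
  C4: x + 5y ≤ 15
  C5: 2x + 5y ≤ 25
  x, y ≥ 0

Primal max cᵀx s.t. Ax ≤ b, x ≥ 0  →  Dual min bᵀy s.t. Aᵀy ≥ c, y ≥ 0.

Minimize: z = 60y1 + 47y2 + 34y3 + 15y4 + 25y5

Subject to:
  5y1 + 4y2 + 2y3 + y4 + 2y5 ≥ 7
  5y1 + 4y2 + 3y3 + 5y4 + 5y5 ≥ 25
  y1, y2, y3, y4, y5 ≥ 0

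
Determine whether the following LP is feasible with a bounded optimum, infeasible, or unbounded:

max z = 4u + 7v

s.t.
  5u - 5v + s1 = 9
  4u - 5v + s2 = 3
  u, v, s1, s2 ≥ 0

Unbounded (objective can increase without bound)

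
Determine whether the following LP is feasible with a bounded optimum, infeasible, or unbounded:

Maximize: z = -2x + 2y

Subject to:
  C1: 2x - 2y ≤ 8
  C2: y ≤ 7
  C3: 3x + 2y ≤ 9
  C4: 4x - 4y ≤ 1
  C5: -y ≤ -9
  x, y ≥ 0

Infeasible (no feasible solution exists)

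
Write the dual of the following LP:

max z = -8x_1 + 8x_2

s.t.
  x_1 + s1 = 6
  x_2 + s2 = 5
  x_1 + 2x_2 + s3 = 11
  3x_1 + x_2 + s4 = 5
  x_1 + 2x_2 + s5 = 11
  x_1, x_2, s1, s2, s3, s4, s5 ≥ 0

Primal max cᵀx s.t. Ax ≤ b, x ≥ 0  →  Dual min bᵀy s.t. Aᵀy ≥ c, y ≥ 0.

Minimize: z = 6y1 + 5y2 + 11y3 + 5y4 + 11y5

Subject to:
  y1 + y3 + 3y4 + y5 ≥ -8
  y2 + 2y3 + y4 + 2y5 ≥ 8
  y1, y2, y3, y4, y5 ≥ 0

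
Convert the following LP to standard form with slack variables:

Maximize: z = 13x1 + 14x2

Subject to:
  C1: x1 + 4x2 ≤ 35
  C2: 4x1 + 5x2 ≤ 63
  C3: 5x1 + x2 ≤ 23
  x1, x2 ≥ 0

max z = 13x1 + 14x2

s.t.
  x1 + 4x2 + s1 = 35
  4x1 + 5x2 + s2 = 63
  5x1 + x2 + s3 = 23
  x1, x2, s1, s2, s3 ≥ 0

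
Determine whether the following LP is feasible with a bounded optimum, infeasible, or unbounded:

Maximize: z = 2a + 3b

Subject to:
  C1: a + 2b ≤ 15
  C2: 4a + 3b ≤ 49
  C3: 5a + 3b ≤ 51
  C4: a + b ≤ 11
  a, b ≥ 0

Feasible with a bounded optimal solution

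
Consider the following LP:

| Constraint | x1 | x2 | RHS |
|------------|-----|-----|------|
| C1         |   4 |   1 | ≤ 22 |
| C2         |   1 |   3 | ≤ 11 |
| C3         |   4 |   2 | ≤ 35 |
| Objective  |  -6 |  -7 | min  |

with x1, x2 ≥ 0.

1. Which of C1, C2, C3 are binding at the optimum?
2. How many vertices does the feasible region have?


1. C1, C2
2. 4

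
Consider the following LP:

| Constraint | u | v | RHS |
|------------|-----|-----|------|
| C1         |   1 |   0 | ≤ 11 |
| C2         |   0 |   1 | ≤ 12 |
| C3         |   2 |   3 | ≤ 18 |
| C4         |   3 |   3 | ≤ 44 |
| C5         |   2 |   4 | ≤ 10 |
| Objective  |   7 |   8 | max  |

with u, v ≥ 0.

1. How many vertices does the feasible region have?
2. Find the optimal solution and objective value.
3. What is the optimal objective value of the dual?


1. 3
2. u = 5, v = 0, z = 35
3. 35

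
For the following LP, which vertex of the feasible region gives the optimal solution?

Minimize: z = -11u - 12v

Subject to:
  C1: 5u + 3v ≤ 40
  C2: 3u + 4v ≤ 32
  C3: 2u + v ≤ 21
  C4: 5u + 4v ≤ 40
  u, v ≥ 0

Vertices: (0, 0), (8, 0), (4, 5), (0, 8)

Evaluate the objective at each vertex of the feasible region:
  z(0, 0) = 0
  z(8, 0) = -88
  z(4, 5) = -104  ←
  z(0, 8) = -96
The minimum is at u = 4, v = 5.

(4, 5)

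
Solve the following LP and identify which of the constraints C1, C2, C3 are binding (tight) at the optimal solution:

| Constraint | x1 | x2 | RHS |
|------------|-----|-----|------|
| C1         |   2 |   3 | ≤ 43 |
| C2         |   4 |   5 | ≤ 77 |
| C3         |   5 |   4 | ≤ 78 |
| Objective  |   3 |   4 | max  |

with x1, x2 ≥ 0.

At x1 = 8, x2 = 9, compute slack b - a·x for each constraint:
  C1: 43 − 43 = 0  (binding)
  C2: 77 − 77 = 0  (binding)
  C3: 78 − 76 = 2  (slack)

Optimal: x1 = 8, x2 = 9
Binding: C1, C2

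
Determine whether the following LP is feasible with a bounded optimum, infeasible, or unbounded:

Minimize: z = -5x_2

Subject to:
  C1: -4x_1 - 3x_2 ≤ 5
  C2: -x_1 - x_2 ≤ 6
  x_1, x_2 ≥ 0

Unbounded (objective can decrease without bound)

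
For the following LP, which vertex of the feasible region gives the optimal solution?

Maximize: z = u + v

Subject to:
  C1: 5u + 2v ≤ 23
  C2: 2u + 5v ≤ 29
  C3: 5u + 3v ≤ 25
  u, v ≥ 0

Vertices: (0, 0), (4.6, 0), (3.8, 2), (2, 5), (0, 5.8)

Evaluate the objective at each vertex of the feasible region:
  z(0, 0) = 0
  z(4.6, 0) = 4.6
  z(3.8, 2) = 5.8
  z(2, 5) = 7  ←
  z(0, 5.8) = 5.8
The maximum is at u = 2, v = 5.

(2, 5)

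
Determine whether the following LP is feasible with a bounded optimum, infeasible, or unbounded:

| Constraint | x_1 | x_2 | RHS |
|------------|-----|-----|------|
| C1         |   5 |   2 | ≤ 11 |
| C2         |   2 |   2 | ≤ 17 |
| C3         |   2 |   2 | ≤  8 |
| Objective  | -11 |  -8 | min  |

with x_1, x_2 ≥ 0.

Feasible with a bounded optimal solution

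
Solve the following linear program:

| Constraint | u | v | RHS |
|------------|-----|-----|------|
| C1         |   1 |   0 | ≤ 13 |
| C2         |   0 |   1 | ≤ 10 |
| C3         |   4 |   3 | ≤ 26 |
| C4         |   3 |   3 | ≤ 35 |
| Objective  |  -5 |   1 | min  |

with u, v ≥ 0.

Evaluate the objective at each vertex of the feasible region:
  z(0, 0) = 0
  z(6.5, 0) = -32.5  ←
  z(0, 8.667) = 8.667
The minimum is at u = 6.5, v = 0.

u = 6.5, v = 0, z = -32.5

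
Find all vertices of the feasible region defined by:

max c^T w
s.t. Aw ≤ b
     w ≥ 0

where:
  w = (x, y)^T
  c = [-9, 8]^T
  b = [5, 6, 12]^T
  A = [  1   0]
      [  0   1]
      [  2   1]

(0, 0), (5, 0), (5, 2), (3, 6), (0, 6)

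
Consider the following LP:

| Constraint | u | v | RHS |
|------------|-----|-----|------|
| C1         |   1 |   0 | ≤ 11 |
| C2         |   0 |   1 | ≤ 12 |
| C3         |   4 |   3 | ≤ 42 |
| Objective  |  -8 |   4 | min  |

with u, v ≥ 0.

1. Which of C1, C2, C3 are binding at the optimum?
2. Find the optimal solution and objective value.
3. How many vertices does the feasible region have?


1. C3
2. u = 10.5, v = 0, z = -84
3. 4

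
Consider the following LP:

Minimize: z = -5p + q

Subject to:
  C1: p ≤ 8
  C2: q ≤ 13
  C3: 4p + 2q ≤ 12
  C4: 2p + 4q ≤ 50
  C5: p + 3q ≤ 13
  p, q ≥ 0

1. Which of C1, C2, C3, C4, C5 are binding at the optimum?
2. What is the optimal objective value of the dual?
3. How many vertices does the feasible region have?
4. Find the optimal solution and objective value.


1. C3
2. -15
3. 4
4. p = 3, q = 0, z = -15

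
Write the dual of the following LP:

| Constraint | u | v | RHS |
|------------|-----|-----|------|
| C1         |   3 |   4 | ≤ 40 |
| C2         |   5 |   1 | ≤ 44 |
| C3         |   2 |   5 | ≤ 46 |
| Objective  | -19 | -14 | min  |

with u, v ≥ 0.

Primal min cᵀx s.t. Ax ≤ b, x ≥ 0  →  Dual max −bᵀy s.t. Aᵀy ≥ −c, y ≥ 0.

Maximize: z = -40y1 - 44y2 - 46y3

Subject to:
  3y1 + 5y2 + 2y3 ≥ 19
  4y1 + y2 + 5y3 ≥ 14
  y1, y2, y3 ≥ 0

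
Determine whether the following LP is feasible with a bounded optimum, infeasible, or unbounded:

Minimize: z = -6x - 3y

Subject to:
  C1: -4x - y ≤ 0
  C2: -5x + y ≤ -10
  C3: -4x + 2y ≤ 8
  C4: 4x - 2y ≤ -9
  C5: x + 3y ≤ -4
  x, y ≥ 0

Infeasible (no feasible solution exists)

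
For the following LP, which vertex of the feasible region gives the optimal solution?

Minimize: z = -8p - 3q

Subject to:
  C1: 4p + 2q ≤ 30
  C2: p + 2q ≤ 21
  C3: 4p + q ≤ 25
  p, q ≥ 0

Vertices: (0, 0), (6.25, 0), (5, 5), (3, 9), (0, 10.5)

Evaluate the objective at each vertex of the feasible region:
  z(0, 0) = 0
  z(6.25, 0) = -50
  z(5, 5) = -55  ←
  z(3, 9) = -51
  z(0, 10.5) = -31.5
The minimum is at p = 5, q = 5.

(5, 5)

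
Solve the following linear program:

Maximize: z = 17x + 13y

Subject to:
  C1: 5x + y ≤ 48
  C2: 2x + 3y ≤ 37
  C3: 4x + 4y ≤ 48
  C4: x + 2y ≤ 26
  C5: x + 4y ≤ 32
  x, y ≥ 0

Evaluate the objective at each vertex of the feasible region:
  z(0, 0) = 0
  z(9.6, 0) = 163.2
  z(9, 3) = 192  ←
  z(5.333, 6.667) = 177.3
  z(0, 8) = 104
The maximum is at x = 9, y = 3.

x = 9, y = 3, z = 192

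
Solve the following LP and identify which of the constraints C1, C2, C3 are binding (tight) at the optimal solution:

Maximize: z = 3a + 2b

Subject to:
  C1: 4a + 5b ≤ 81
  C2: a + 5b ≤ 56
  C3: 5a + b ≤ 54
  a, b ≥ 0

At a = 9, b = 9, compute slack b - a·x for each constraint:
  C1: 81 − 81 = 0  (binding)
  C2: 56 − 54 = 2  (slack)
  C3: 54 − 54 = 0  (binding)

Optimal: a = 9, b = 9
Binding: C1, C3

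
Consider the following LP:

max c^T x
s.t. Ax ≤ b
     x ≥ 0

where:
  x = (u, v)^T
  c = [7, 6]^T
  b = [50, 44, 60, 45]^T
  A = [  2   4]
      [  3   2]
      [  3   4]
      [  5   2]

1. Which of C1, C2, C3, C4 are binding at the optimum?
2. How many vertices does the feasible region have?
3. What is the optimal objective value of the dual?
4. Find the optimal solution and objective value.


1. C1, C4
2. 4
3. 95
4. u = 5, v = 10, z = 95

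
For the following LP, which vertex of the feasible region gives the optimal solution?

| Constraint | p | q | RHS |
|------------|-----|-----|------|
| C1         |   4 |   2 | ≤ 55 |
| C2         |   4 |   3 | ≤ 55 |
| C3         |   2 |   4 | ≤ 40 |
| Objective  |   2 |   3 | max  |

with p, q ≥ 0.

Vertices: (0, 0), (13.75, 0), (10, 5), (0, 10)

Evaluate the objective at each vertex of the feasible region:
  z(0, 0) = 0
  z(13.75, 0) = 27.5
  z(10, 5) = 35  ←
  z(0, 10) = 30
The maximum is at p = 10, q = 5.

(10, 5)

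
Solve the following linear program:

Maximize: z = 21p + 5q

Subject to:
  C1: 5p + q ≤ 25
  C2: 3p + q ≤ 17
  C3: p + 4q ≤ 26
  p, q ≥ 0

Evaluate the objective at each vertex of the feasible region:
  z(0, 0) = 0
  z(5, 0) = 105
  z(4, 5) = 109  ←
  z(3.818, 5.545) = 107.9
  z(0, 6.5) = 32.5
The maximum is at p = 4, q = 5.

p = 4, q = 5, z = 109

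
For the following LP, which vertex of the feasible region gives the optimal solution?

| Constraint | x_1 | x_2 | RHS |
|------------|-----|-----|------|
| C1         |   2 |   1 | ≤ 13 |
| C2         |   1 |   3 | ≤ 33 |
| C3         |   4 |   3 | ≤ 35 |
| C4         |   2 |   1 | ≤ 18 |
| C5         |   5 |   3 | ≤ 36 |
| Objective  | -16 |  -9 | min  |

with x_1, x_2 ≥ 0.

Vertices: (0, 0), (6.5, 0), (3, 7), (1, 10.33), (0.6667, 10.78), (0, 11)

Evaluate the objective at each vertex of the feasible region:
  z(0, 0) = 0
  z(6.5, 0) = -104
  z(3, 7) = -111  ←
  z(1, 10.33) = -109
  z(0.6667, 10.78) = -107.7
  z(0, 11) = -99
The minimum is at x_1 = 3, x_2 = 7.

(3, 7)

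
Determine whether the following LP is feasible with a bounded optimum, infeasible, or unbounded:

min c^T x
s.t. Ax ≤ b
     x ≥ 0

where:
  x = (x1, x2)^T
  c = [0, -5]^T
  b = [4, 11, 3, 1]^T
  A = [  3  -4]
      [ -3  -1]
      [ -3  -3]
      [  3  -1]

Unbounded (objective can decrease without bound)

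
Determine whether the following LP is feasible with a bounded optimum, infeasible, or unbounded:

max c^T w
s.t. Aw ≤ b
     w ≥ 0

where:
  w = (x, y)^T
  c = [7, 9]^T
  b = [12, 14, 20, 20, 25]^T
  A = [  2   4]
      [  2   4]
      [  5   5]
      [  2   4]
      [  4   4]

Feasible with a bounded optimal solution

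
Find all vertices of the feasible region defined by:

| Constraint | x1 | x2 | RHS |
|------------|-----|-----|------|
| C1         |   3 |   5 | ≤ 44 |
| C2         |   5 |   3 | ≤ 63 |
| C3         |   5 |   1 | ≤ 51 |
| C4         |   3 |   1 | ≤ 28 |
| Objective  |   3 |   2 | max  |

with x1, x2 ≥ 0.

(0, 0), (9.333, 0), (8, 4), (0, 8.8)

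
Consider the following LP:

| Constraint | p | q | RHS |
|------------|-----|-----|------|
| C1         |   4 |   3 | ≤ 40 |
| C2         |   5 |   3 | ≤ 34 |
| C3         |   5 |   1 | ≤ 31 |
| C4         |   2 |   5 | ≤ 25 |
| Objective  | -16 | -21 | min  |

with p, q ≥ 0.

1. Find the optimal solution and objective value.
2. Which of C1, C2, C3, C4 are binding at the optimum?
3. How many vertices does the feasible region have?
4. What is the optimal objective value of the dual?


1. p = 5, q = 3, z = -143
2. C2, C4
3. 5
4. -143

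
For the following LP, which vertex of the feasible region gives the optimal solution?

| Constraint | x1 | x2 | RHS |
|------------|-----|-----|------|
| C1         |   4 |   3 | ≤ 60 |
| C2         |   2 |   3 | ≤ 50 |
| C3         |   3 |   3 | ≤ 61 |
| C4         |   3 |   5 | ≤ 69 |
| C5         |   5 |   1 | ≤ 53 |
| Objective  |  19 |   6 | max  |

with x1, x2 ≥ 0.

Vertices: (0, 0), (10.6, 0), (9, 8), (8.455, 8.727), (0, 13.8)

Evaluate the objective at each vertex of the feasible region:
  z(0, 0) = 0
  z(10.6, 0) = 201.4
  z(9, 8) = 219  ←
  z(8.455, 8.727) = 213
  z(0, 13.8) = 82.8
The maximum is at x1 = 9, x2 = 8.

(9, 8)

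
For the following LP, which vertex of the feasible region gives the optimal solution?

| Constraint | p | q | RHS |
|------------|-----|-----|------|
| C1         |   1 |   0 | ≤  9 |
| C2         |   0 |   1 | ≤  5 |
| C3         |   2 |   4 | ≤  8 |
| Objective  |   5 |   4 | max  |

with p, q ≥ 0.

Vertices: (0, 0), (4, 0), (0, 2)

Evaluate the objective at each vertex of the feasible region:
  z(0, 0) = 0
  z(4, 0) = 20  ←
  z(0, 2) = 8
The maximum is at p = 4, q = 0.

(4, 0)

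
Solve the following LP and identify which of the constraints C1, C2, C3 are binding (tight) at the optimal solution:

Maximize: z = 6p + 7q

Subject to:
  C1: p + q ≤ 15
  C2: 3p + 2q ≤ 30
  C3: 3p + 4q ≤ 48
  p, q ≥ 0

At p = 4, q = 9, compute slack b - a·x for each constraint:
  C1: 15 − 13 = 2  (slack)
  C2: 30 − 30 = 0  (binding)
  C3: 48 − 48 = 0  (binding)

Optimal: p = 4, q = 9
Binding: C2, C3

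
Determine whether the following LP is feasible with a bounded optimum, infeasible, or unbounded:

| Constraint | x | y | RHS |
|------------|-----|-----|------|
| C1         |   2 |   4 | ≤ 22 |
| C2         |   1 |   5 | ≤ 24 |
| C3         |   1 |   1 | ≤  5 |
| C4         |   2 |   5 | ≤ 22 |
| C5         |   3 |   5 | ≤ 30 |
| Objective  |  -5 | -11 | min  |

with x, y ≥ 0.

Feasible with a bounded optimal solution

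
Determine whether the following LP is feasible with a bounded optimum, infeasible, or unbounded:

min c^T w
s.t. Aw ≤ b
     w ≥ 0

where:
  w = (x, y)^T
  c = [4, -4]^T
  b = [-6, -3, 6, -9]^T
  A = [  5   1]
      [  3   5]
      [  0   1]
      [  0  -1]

Infeasible (no feasible solution exists)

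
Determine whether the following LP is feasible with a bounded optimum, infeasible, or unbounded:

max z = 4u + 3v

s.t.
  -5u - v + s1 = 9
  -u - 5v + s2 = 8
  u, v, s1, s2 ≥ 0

Unbounded (objective can increase without bound)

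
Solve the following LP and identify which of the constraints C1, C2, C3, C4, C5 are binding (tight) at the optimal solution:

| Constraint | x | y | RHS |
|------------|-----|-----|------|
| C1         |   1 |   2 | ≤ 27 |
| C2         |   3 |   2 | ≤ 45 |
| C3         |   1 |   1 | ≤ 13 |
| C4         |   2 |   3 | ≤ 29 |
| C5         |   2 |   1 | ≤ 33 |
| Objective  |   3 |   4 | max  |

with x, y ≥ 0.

At x = 10, y = 3, compute slack b - a·x for each constraint:
  C1: 27 − 16 = 11  (slack)
  C2: 45 − 36 = 9  (slack)
  C3: 13 − 13 = 0  (binding)
  C4: 29 − 29 = 0  (binding)
  C5: 33 − 23 = 10  (slack)

Optimal: x = 10, y = 3
Binding: C3, C4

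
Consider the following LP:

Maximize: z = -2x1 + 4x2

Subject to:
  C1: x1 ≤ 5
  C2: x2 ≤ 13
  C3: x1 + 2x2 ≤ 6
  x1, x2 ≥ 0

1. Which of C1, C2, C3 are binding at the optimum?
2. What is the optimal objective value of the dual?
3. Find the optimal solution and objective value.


1. C3
2. 12
3. x1 = 0, x2 = 3, z = 12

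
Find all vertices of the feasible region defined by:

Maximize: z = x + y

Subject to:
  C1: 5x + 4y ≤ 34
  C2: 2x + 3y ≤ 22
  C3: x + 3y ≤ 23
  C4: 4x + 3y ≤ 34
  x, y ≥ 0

(0, 0), (6.8, 0), (2, 6), (0, 7.333)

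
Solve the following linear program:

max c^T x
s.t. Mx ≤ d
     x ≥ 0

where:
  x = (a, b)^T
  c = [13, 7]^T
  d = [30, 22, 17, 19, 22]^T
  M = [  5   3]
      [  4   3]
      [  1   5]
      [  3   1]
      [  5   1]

Evaluate the objective at each vertex of the feasible region:
  z(0, 0) = 0
  z(4.4, 0) = 57.2
  z(4, 2) = 66  ←
  z(3.471, 2.706) = 64.06
  z(0, 3.4) = 23.8
The maximum is at a = 4, b = 2.

a = 4, b = 2, z = 66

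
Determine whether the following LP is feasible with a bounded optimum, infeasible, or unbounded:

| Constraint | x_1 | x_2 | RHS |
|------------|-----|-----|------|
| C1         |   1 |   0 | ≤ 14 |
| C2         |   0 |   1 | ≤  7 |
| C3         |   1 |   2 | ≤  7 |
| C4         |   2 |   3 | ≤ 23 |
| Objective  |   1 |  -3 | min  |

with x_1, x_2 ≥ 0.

Feasible with a bounded optimal solution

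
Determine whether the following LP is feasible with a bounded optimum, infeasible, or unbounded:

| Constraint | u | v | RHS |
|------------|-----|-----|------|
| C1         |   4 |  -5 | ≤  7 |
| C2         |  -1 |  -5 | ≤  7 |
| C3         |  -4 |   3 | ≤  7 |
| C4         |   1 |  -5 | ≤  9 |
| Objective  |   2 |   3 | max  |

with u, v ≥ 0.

Unbounded (objective can increase without bound)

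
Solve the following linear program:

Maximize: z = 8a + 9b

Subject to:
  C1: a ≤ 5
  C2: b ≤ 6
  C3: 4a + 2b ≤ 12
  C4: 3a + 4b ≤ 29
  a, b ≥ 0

Evaluate the objective at each vertex of the feasible region:
  z(0, 0) = 0
  z(3, 0) = 24
  z(0, 6) = 54  ←
The maximum is at a = 0, b = 6.

a = 0, b = 6, z = 54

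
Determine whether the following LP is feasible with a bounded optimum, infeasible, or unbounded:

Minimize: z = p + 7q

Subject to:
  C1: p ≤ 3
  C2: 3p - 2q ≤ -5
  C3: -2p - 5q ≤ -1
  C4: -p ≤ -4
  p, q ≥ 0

Infeasible (no feasible solution exists)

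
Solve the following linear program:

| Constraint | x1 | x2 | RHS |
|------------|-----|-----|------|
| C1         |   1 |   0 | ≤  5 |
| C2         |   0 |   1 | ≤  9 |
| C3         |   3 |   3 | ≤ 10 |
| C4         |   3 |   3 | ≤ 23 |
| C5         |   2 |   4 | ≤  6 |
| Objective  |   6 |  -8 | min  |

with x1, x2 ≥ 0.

Evaluate the objective at each vertex of the feasible region:
  z(0, 0) = 0
  z(3, 0) = 18
  z(0, 1.5) = -12  ←
The minimum is at x1 = 0, x2 = 1.5.

x1 = 0, x2 = 1.5, z = -12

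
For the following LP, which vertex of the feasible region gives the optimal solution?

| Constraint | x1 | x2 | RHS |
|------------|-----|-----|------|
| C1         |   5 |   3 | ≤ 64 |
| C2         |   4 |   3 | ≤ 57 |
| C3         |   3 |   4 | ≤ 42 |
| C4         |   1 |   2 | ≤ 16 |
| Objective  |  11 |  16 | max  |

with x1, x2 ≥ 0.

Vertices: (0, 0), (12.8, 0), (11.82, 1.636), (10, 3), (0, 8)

Evaluate the objective at each vertex of the feasible region:
  z(0, 0) = 0
  z(12.8, 0) = 140.8
  z(11.82, 1.636) = 156.2
  z(10, 3) = 158  ←
  z(0, 8) = 128
The maximum is at x1 = 10, x2 = 3.

(10, 3)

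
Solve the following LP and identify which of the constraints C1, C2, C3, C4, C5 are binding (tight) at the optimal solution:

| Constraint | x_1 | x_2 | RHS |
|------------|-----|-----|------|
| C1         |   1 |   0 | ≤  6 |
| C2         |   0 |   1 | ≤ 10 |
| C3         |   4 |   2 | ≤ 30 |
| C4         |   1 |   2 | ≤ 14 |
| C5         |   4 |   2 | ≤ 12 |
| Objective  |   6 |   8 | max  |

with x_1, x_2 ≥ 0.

At x_1 = 0, x_2 = 6, compute slack b - a·x for each constraint:
  C1: 6 − 0 = 6  (slack)
  C2: 10 − 6 = 4  (slack)
  C3: 30 − 12 = 18  (slack)
  C4: 14 − 12 = 2  (slack)
  C5: 12 − 12 = 0  (binding)

Optimal: x_1 = 0, x_2 = 6
Binding: C5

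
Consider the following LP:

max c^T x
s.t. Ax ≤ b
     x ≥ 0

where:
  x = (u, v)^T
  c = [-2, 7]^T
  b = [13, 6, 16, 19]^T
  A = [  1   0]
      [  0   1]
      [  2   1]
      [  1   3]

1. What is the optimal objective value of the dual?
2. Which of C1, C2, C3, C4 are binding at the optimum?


1. 42
2. C2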